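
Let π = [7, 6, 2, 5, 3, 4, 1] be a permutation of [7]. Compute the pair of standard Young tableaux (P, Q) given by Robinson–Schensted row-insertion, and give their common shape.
P = [1, 3, 4] / [2] / [5] / [6] / [7];  Q = [1, 4, 6] / [2] / [3] / [5] / [7];  common shape = (3, 1, 1, 1, 1)

Row-insert the values π_1, π_2, … into P one at a time, bumping the leftmost entry strictly greater than the inserted value down to the next row. The recording tableau Q records, in position (i, j), the step at which that cell was added to P.
  Insert 7 (step 1): P = [7];  Q = [1]
  Insert 6 (step 2): P = [6] / [7];  Q = [1] / [2]
  Insert 2 (step 3): P = [2] / [6] / [7];  Q = [1] / [2] / [3]
  Insert 5 (step 4): P = [2, 5] / [6] / [7];  Q = [1, 4] / [2] / [3]
  Insert 3 (step 5): P = [2, 3] / [5] / [6] / [7];  Q = [1, 4] / [2] / [3] / [5]
  Insert 4 (step 6): P = [2, 3, 4] / [5] / [6] / [7];  Q = [1, 4, 6] / [2] / [3] / [5]
  Insert 1 (step 7): P = [1, 3, 4] / [2] / [5] / [6] / [7];  Q = [1, 4, 6] / [2] / [3] / [5] / [7]
Final shape: (3, 1, 1, 1, 1).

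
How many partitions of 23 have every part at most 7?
p(23, parts ≤ 7) = 618

Use the recurrence p(n, m) = p(n, m−1) + p(n−m, m): either the largest part is < m (count p(n, m−1)) or the largest part is exactly m (remove one copy of m, count p(n−m, m)). With p(0, ·) = 1 this gives p(23, parts ≤ 7) = 618. (By conjugating Young diagrams, this also counts partitions of 23 into at most 7 parts.)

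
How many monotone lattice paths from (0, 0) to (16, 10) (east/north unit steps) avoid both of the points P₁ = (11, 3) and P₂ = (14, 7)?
Number of paths = 3988047

Inclusion–exclusion. Total paths: C(26, 16) = 5311735. Through P₁: C(14, 11)·C(12, 5) = 288288. Through P₂: C(21, 14)·C(5, 2) = 1162800. Since P₁ is strictly southwest of P₂, a monotone path through both must visit P₁ then P₂; paths through both = C(14, 11)·C(7, 3)·C(5, 2) = 127400. Avoid both = 5311735 − 288288 − 1162800 + 127400 = 3988047.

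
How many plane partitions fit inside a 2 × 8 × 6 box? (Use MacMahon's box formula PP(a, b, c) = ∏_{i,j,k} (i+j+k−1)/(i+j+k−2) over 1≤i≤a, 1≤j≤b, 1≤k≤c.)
PP(2, 8, 6) = 2147145

Evaluate the triple product over i = 1..2, j = 1..8, k = 1..6. The factors are (2/1) · (3/2) · (4/3) · (5/4) · (6/5) · (7/6) · (3/2) · (4/3) · … (96 factors total). The numerators and denominators telescope so the product is an integer; carrying out the multiplication exactly gives PP(2, 8, 6) = 2147145.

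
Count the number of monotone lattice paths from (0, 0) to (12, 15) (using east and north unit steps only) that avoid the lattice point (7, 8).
Number of paths = 12287340

Total paths from (0, 0) to (12, 15): C(27, 12) = 17383860. Paths through (7, 8): (paths (0, 0) → (7, 8)) × (paths (7, 8) → (12, 15)) = C(15, 7) · C(12, 5) = 6435 · 792 = 5096520. Avoidance count = 17383860 − 5096520 = 12287340.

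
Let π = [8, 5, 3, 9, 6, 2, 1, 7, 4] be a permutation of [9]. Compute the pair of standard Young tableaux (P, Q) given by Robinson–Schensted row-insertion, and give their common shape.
P = [1, 4, 7] / [2, 6] / [3, 9] / [5] / [8];  Q = [1, 4, 8] / [2, 5] / [3, 9] / [6] / [7];  common shape = (3, 2, 2, 1, 1)

Row-insert the values π_1, π_2, … into P one at a time, bumping the leftmost entry strictly greater than the inserted value down to the next row. The recording tableau Q records, in position (i, j), the step at which that cell was added to P.
  Insert 8 (step 1): P = [8];  Q = [1]
  Insert 5 (step 2): P = [5] / [8];  Q = [1] / [2]
  Insert 3 (step 3): P = [3] / [5] / [8];  Q = [1] / [2] / [3]
  Insert 9 (step 4): P = [3, 9] / [5] / [8];  Q = [1, 4] / [2] / [3]
  Insert 6 (step 5): P = [3, 6] / [5, 9] / [8];  Q = [1, 4] / [2, 5] / [3]
  Insert 2 (step 6): P = [2, 6] / [3, 9] / [5] / [8];  Q = [1, 4] / [2, 5] / [3] / [6]
  Insert 1 (step 7): P = [1, 6] / [2, 9] / [3] / [5] / [8];  Q = [1, 4] / [2, 5] / [3] / [6] / [7]
  Insert 7 (step 8): P = [1, 6, 7] / [2, 9] / [3] / [5] / [8];  Q = [1, 4, 8] / [2, 5] / [3] / [6] / [7]
  Insert 4 (step 9): P = [1, 4, 7] / [2, 6] / [3, 9] / [5] / [8];  Q = [1, 4, 8] / [2, 5] / [3, 9] / [6] / [7]
Final shape: (3, 2, 2, 1, 1).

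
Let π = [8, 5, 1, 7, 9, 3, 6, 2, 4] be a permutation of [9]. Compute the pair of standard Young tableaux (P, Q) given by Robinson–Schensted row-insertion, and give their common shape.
P = [1, 2, 4] / [3, 6, 9] / [5, 7] / [8];  Q = [1, 4, 5] / [2, 6, 7] / [3, 9] / [8];  common shape = (3, 3, 2, 1)

Row-insert the values π_1, π_2, … into P one at a time, bumping the leftmost entry strictly greater than the inserted value down to the next row. The recording tableau Q records, in position (i, j), the step at which that cell was added to P.
  Insert 8 (step 1): P = [8];  Q = [1]
  Insert 5 (step 2): P = [5] / [8];  Q = [1] / [2]
  Insert 1 (step 3): P = [1] / [5] / [8];  Q = [1] / [2] / [3]
  Insert 7 (step 4): P = [1, 7] / [5] / [8];  Q = [1, 4] / [2] / [3]
  Insert 9 (step 5): P = [1, 7, 9] / [5] / [8];  Q = [1, 4, 5] / [2] / [3]
  Insert 3 (step 6): P = [1, 3, 9] / [5, 7] / [8];  Q = [1, 4, 5] / [2, 6] / [3]
  Insert 6 (step 7): P = [1, 3, 6] / [5, 7, 9] / [8];  Q = [1, 4, 5] / [2, 6, 7] / [3]
  Insert 2 (step 8): P = [1, 2, 6] / [3, 7, 9] / [5] / [8];  Q = [1, 4, 5] / [2, 6, 7] / [3] / [8]
  Insert 4 (step 9): P = [1, 2, 4] / [3, 6, 9] / [5, 7] / [8];  Q = [1, 4, 5] / [2, 6, 7] / [3, 9] / [8]
Final shape: (3, 3, 2, 1).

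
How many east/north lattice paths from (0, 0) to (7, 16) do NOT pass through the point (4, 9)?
Number of paths = 159357

Total paths from (0, 0) to (7, 16): C(23, 7) = 245157. Paths through (4, 9): (paths (0, 0) → (4, 9)) × (paths (4, 9) → (7, 16)) = C(13, 4) · C(10, 3) = 715 · 120 = 85800. Avoidance count = 245157 − 85800 = 159357.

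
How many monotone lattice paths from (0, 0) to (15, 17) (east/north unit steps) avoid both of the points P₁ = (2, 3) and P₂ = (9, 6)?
Number of paths = 318049040

Inclusion–exclusion. Total paths: C(32, 15) = 565722720. Through P₁: C(5, 2)·C(27, 13) = 200583000. Through P₂: C(15, 9)·C(17, 6) = 61941880. Since P₁ is strictly southwest of P₂, a monotone path through both must visit P₁ then P₂; paths through both = C(5, 2)·C(10, 7)·C(17, 6) = 14851200. Avoid both = 565722720 − 200583000 − 61941880 + 14851200 = 318049040.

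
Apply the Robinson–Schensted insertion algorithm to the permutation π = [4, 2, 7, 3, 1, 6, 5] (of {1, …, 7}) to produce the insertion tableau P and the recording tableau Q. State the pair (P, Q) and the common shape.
P = [1, 3, 5] / [2, 6] / [4, 7];  Q = [1, 3, 6] / [2, 4] / [5, 7];  common shape = (3, 2, 2)

Row-insert the values π_1, π_2, … into P one at a time, bumping the leftmost entry strictly greater than the inserted value down to the next row. The recording tableau Q records, in position (i, j), the step at which that cell was added to P.
  Insert 4 (step 1): P = [4];  Q = [1]
  Insert 2 (step 2): P = [2] / [4];  Q = [1] / [2]
  Insert 7 (step 3): P = [2, 7] / [4];  Q = [1, 3] / [2]
  Insert 3 (step 4): P = [2, 3] / [4, 7];  Q = [1, 3] / [2, 4]
  Insert 1 (step 5): P = [1, 3] / [2, 7] / [4];  Q = [1, 3] / [2, 4] / [5]
  Insert 6 (step 6): P = [1, 3, 6] / [2, 7] / [4];  Q = [1, 3, 6] / [2, 4] / [5]
  Insert 5 (step 7): P = [1, 3, 5] / [2, 6] / [4, 7];  Q = [1, 3, 6] / [2, 4] / [5, 7]
Final shape: (3, 2, 2).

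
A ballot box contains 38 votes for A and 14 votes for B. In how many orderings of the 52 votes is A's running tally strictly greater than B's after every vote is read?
Strict-lead orderings = 816446005200

Total orderings of the 52 votes with 38 for A: C(52, 38) = 1768966344600. By the Bertrand ballot formula (Cycle Lemma / reflection principle), the number of orderings in which A is strictly ahead of B throughout is (p − q)/(p + q) · C(p + q, p) = (38 − 14)/(38 + 14) · 1768966344600 = 816446005200.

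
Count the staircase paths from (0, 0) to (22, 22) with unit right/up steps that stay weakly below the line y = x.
C_22 = 91482563640

These NE paths below the diagonal are counted by the Catalan number C_n = (1/(n + 1)) · C(2n, n). For n = 22: C_22 = (1/23) · C(44, 22) = 2104098963720/23 = 91482563640.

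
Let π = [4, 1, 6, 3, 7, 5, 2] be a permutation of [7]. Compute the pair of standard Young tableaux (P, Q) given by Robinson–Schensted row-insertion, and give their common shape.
P = [1, 2, 5] / [3, 6, 7] / [4];  Q = [1, 3, 5] / [2, 4, 6] / [7];  common shape = (3, 3, 1)

Row-insert the values π_1, π_2, … into P one at a time, bumping the leftmost entry strictly greater than the inserted value down to the next row. The recording tableau Q records, in position (i, j), the step at which that cell was added to P.
  Insert 4 (step 1): P = [4];  Q = [1]
  Insert 1 (step 2): P = [1] / [4];  Q = [1] / [2]
  Insert 6 (step 3): P = [1, 6] / [4];  Q = [1, 3] / [2]
  Insert 3 (step 4): P = [1, 3] / [4, 6];  Q = [1, 3] / [2, 4]
  Insert 7 (step 5): P = [1, 3, 7] / [4, 6];  Q = [1, 3, 5] / [2, 4]
  Insert 5 (step 6): P = [1, 3, 5] / [4, 6, 7];  Q = [1, 3, 5] / [2, 4, 6]
  Insert 2 (step 7): P = [1, 2, 5] / [3, 6, 7] / [4];  Q = [1, 3, 5] / [2, 4, 6] / [7]
Final shape: (3, 3, 1).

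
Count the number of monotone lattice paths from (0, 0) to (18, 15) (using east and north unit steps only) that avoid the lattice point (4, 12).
Number of paths = 1035920720

Total paths from (0, 0) to (18, 15): C(33, 18) = 1037158320. Paths through (4, 12): (paths (0, 0) → (4, 12)) × (paths (4, 12) → (18, 15)) = C(16, 4) · C(17, 14) = 1820 · 680 = 1237600. Avoidance count = 1037158320 − 1237600 = 1035920720.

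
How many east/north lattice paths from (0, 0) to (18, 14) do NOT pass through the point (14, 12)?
Number of paths = 326570100

Total paths from (0, 0) to (18, 14): C(32, 18) = 471435600. Paths through (14, 12): (paths (0, 0) → (14, 12)) × (paths (14, 12) → (18, 14)) = C(26, 14) · C(6, 4) = 9657700 · 15 = 144865500. Avoidance count = 471435600 − 144865500 = 326570100.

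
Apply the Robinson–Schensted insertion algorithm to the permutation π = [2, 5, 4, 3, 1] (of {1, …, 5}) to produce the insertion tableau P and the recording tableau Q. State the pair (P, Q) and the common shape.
P = [1, 3] / [2] / [4] / [5];  Q = [1, 2] / [3] / [4] / [5];  common shape = (2, 1, 1, 1)

Row-insert the values π_1, π_2, … into P one at a time, bumping the leftmost entry strictly greater than the inserted value down to the next row. The recording tableau Q records, in position (i, j), the step at which that cell was added to P.
  Insert 2 (step 1): P = [2];  Q = [1]
  Insert 5 (step 2): P = [2, 5];  Q = [1, 2]
  Insert 4 (step 3): P = [2, 4] / [5];  Q = [1, 2] / [3]
  Insert 3 (step 4): P = [2, 3] / [4] / [5];  Q = [1, 2] / [3] / [4]
  Insert 1 (step 5): P = [1, 3] / [2] / [4] / [5];  Q = [1, 2] / [3] / [4] / [5]
Final shape: (2, 1, 1, 1).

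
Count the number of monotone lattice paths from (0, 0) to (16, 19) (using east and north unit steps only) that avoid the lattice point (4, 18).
Number of paths = 4059833855

Total paths from (0, 0) to (16, 19): C(35, 16) = 4059928950. Paths through (4, 18): (paths (0, 0) → (4, 18)) × (paths (4, 18) → (16, 19)) = C(22, 4) · C(13, 12) = 7315 · 13 = 95095. Avoidance count = 4059928950 − 95095 = 4059833855.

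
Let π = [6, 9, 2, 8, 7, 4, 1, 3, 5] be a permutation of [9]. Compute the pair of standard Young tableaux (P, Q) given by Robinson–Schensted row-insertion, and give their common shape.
P = [1, 3, 5] / [2, 4] / [6, 7] / [8] / [9];  Q = [1, 2, 9] / [3, 4] / [5, 8] / [6] / [7];  common shape = (3, 2, 2, 1, 1)

Row-insert the values π_1, π_2, … into P one at a time, bumping the leftmost entry strictly greater than the inserted value down to the next row. The recording tableau Q records, in position (i, j), the step at which that cell was added to P.
  Insert 6 (step 1): P = [6];  Q = [1]
  Insert 9 (step 2): P = [6, 9];  Q = [1, 2]
  Insert 2 (step 3): P = [2, 9] / [6];  Q = [1, 2] / [3]
  Insert 8 (step 4): P = [2, 8] / [6, 9];  Q = [1, 2] / [3, 4]
  Insert 7 (step 5): P = [2, 7] / [6, 8] / [9];  Q = [1, 2] / [3, 4] / [5]
  Insert 4 (step 6): P = [2, 4] / [6, 7] / [8] / [9];  Q = [1, 2] / [3, 4] / [5] / [6]
  Insert 1 (step 7): P = [1, 4] / [2, 7] / [6] / [8] / [9];  Q = [1, 2] / [3, 4] / [5] / [6] / [7]
  Insert 3 (step 8): P = [1, 3] / [2, 4] / [6, 7] / [8] / [9];  Q = [1, 2] / [3, 4] / [5, 8] / [6] / [7]
  Insert 5 (step 9): P = [1, 3, 5] / [2, 4] / [6, 7] / [8] / [9];  Q = [1, 2, 9] / [3, 4] / [5, 8] / [6] / [7]
Final shape: (3, 2, 2, 1, 1).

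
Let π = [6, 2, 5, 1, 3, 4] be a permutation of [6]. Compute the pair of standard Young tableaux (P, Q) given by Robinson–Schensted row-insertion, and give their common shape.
P = [1, 3, 4] / [2, 5] / [6];  Q = [1, 3, 6] / [2, 5] / [4];  common shape = (3, 2, 1)

Row-insert the values π_1, π_2, … into P one at a time, bumping the leftmost entry strictly greater than the inserted value down to the next row. The recording tableau Q records, in position (i, j), the step at which that cell was added to P.
  Insert 6 (step 1): P = [6];  Q = [1]
  Insert 2 (step 2): P = [2] / [6];  Q = [1] / [2]
  Insert 5 (step 3): P = [2, 5] / [6];  Q = [1, 3] / [2]
  Insert 1 (step 4): P = [1, 5] / [2] / [6];  Q = [1, 3] / [2] / [4]
  Insert 3 (step 5): P = [1, 3] / [2, 5] / [6];  Q = [1, 3] / [2, 5] / [4]
  Insert 4 (step 6): P = [1, 3, 4] / [2, 5] / [6];  Q = [1, 3, 6] / [2, 5] / [4]
Final shape: (3, 2, 1).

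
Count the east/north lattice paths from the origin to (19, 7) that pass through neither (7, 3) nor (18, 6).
Number of paths = 257568

Inclusion–exclusion. Total paths: C(26, 19) = 657800. Through P₁: C(10, 7)·C(16, 12) = 218400. Through P₂: C(24, 18)·C(2, 1) = 269192. Since P₁ is strictly southwest of P₂, a monotone path through both must visit P₁ then P₂; paths through both = C(10, 7)·C(14, 11)·C(2, 1) = 87360. Avoid both = 657800 − 218400 − 269192 + 87360 = 257568.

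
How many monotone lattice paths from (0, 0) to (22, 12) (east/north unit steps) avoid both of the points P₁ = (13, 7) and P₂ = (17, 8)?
Number of paths = 305718150

Inclusion–exclusion. Total paths: C(34, 22) = 548354040. Through P₁: C(20, 13)·C(14, 9) = 155195040. Through P₂: C(25, 17)·C(9, 5) = 136278450. Since P₁ is strictly southwest of P₂, a monotone path through both must visit P₁ then P₂; paths through both = C(20, 13)·C(5, 4)·C(9, 5) = 48837600. Avoid both = 548354040 − 155195040 − 136278450 + 48837600 = 305718150.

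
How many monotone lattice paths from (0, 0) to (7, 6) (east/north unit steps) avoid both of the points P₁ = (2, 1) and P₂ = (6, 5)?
Number of paths = 456

Inclusion–exclusion. Total paths: C(13, 7) = 1716. Through P₁: C(3, 2)·C(10, 5) = 756. Through P₂: C(11, 6)·C(2, 1) = 924. Since P₁ is strictly southwest of P₂, a monotone path through both must visit P₁ then P₂; paths through both = C(3, 2)·C(8, 4)·C(2, 1) = 420. Avoid both = 1716 − 756 − 924 + 420 = 456.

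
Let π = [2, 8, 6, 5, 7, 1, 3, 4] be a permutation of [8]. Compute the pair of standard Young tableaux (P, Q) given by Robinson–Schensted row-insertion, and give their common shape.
P = [1, 3, 4] / [2, 5, 7] / [6] / [8];  Q = [1, 2, 5] / [3, 7, 8] / [4] / [6];  common shape = (3, 3, 1, 1)

Row-insert the values π_1, π_2, … into P one at a time, bumping the leftmost entry strictly greater than the inserted value down to the next row. The recording tableau Q records, in position (i, j), the step at which that cell was added to P.
  Insert 2 (step 1): P = [2];  Q = [1]
  Insert 8 (step 2): P = [2, 8];  Q = [1, 2]
  Insert 6 (step 3): P = [2, 6] / [8];  Q = [1, 2] / [3]
  Insert 5 (step 4): P = [2, 5] / [6] / [8];  Q = [1, 2] / [3] / [4]
  Insert 7 (step 5): P = [2, 5, 7] / [6] / [8];  Q = [1, 2, 5] / [3] / [4]
  Insert 1 (step 6): P = [1, 5, 7] / [2] / [6] / [8];  Q = [1, 2, 5] / [3] / [4] / [6]
  Insert 3 (step 7): P = [1, 3, 7] / [2, 5] / [6] / [8];  Q = [1, 2, 5] / [3, 7] / [4] / [6]
  Insert 4 (step 8): P = [1, 3, 4] / [2, 5, 7] / [6] / [8];  Q = [1, 2, 5] / [3, 7, 8] / [4] / [6]
Final shape: (3, 3, 1, 1).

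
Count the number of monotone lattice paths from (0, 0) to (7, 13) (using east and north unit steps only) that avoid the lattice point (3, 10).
Number of paths = 67510

Total paths from (0, 0) to (7, 13): C(20, 7) = 77520. Paths through (3, 10): (paths (0, 0) → (3, 10)) × (paths (3, 10) → (7, 13)) = C(13, 3) · C(7, 4) = 286 · 35 = 10010. Avoidance count = 77520 − 10010 = 67510.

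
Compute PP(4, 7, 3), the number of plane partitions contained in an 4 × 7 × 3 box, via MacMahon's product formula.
PP(4, 7, 3) = 1557270

Evaluate the triple product over i = 1..4, j = 1..7, k = 1..3. The factors are (2/1) · (3/2) · (4/3) · (3/2) · (4/3) · (5/4) · (4/3) · (5/4) · … (84 factors total). The numerators and denominators telescope so the product is an integer; carrying out the multiplication exactly gives PP(4, 7, 3) = 1557270.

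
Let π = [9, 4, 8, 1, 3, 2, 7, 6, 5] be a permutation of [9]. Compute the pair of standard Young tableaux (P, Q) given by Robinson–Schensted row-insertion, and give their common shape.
P = [1, 2, 5] / [3, 6] / [4, 7] / [8] / [9];  Q = [1, 3, 7] / [2, 5] / [4, 8] / [6] / [9];  common shape = (3, 2, 2, 1, 1)

Row-insert the values π_1, π_2, … into P one at a time, bumping the leftmost entry strictly greater than the inserted value down to the next row. The recording tableau Q records, in position (i, j), the step at which that cell was added to P.
  Insert 9 (step 1): P = [9];  Q = [1]
  Insert 4 (step 2): P = [4] / [9];  Q = [1] / [2]
  Insert 8 (step 3): P = [4, 8] / [9];  Q = [1, 3] / [2]
  Insert 1 (step 4): P = [1, 8] / [4] / [9];  Q = [1, 3] / [2] / [4]
  Insert 3 (step 5): P = [1, 3] / [4, 8] / [9];  Q = [1, 3] / [2, 5] / [4]
  Insert 2 (step 6): P = [1, 2] / [3, 8] / [4] / [9];  Q = [1, 3] / [2, 5] / [4] / [6]
  Insert 7 (step 7): P = [1, 2, 7] / [3, 8] / [4] / [9];  Q = [1, 3, 7] / [2, 5] / [4] / [6]
  Insert 6 (step 8): P = [1, 2, 6] / [3, 7] / [4, 8] / [9];  Q = [1, 3, 7] / [2, 5] / [4, 8] / [6]
  Insert 5 (step 9): P = [1, 2, 5] / [3, 6] / [4, 7] / [8] / [9];  Q = [1, 3, 7] / [2, 5] / [4, 8] / [6] / [9]
Final shape: (3, 2, 2, 1, 1).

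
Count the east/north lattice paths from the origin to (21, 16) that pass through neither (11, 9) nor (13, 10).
Number of paths = 7686810032

Inclusion–exclusion. Total paths: C(37, 21) = 12875774670. Through P₁: C(20, 11)·C(17, 10) = 3266486080. Through P₂: C(23, 13)·C(14, 8) = 3435630198. Since P₁ is strictly southwest of P₂, a monotone path through both must visit P₁ then P₂; paths through both = C(20, 11)·C(3, 2)·C(14, 8) = 1513151640. Avoid both = 12875774670 − 3266486080 − 3435630198 + 1513151640 = 7686810032.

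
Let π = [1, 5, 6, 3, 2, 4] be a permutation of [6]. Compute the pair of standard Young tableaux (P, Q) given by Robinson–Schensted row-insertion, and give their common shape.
P = [1, 2, 4] / [3, 6] / [5];  Q = [1, 2, 3] / [4, 6] / [5];  common shape = (3, 2, 1)

Row-insert the values π_1, π_2, … into P one at a time, bumping the leftmost entry strictly greater than the inserted value down to the next row. The recording tableau Q records, in position (i, j), the step at which that cell was added to P.
  Insert 1 (step 1): P = [1];  Q = [1]
  Insert 5 (step 2): P = [1, 5];  Q = [1, 2]
  Insert 6 (step 3): P = [1, 5, 6];  Q = [1, 2, 3]
  Insert 3 (step 4): P = [1, 3, 6] / [5];  Q = [1, 2, 3] / [4]
  Insert 2 (step 5): P = [1, 2, 6] / [3] / [5];  Q = [1, 2, 3] / [4] / [5]
  Insert 4 (step 6): P = [1, 2, 4] / [3, 6] / [5];  Q = [1, 2, 3] / [4, 6] / [5]
Final shape: (3, 2, 1).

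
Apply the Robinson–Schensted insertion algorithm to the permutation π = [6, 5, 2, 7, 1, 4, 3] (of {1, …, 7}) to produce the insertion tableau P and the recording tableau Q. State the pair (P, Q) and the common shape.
P = [1, 3] / [2, 4] / [5, 7] / [6];  Q = [1, 4] / [2, 6] / [3, 7] / [5];  common shape = (2, 2, 2, 1)

Row-insert the values π_1, π_2, … into P one at a time, bumping the leftmost entry strictly greater than the inserted value down to the next row. The recording tableau Q records, in position (i, j), the step at which that cell was added to P.
  Insert 6 (step 1): P = [6];  Q = [1]
  Insert 5 (step 2): P = [5] / [6];  Q = [1] / [2]
  Insert 2 (step 3): P = [2] / [5] / [6];  Q = [1] / [2] / [3]
  Insert 7 (step 4): P = [2, 7] / [5] / [6];  Q = [1, 4] / [2] / [3]
  Insert 1 (step 5): P = [1, 7] / [2] / [5] / [6];  Q = [1, 4] / [2] / [3] / [5]
  Insert 4 (step 6): P = [1, 4] / [2, 7] / [5] / [6];  Q = [1, 4] / [2, 6] / [3] / [5]
  Insert 3 (step 7): P = [1, 3] / [2, 4] / [5, 7] / [6];  Q = [1, 4] / [2, 6] / [3, 7] / [5]
Final shape: (2, 2, 2, 1).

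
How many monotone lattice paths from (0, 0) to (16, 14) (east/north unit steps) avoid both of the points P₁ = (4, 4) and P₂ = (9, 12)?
Number of paths = 92819215

Inclusion–exclusion. Total paths: C(30, 16) = 145422675. Through P₁: C(8, 4)·C(22, 12) = 45265220. Through P₂: C(21, 9)·C(9, 7) = 10581480. Since P₁ is strictly southwest of P₂, a monotone path through both must visit P₁ then P₂; paths through both = C(8, 4)·C(13, 5)·C(9, 7) = 3243240. Avoid both = 145422675 − 45265220 − 10581480 + 3243240 = 92819215.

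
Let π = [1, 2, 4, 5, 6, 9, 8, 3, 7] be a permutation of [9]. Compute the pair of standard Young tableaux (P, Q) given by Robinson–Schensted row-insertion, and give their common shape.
P = [1, 2, 3, 5, 6, 7] / [4, 8] / [9];  Q = [1, 2, 3, 4, 5, 6] / [7, 9] / [8];  common shape = (6, 2, 1)

Row-insert the values π_1, π_2, … into P one at a time, bumping the leftmost entry strictly greater than the inserted value down to the next row. The recording tableau Q records, in position (i, j), the step at which that cell was added to P.
  Insert 1 (step 1): P = [1];  Q = [1]
  Insert 2 (step 2): P = [1, 2];  Q = [1, 2]
  Insert 4 (step 3): P = [1, 2, 4];  Q = [1, 2, 3]
  Insert 5 (step 4): P = [1, 2, 4, 5];  Q = [1, 2, 3, 4]
  Insert 6 (step 5): P = [1, 2, 4, 5, 6];  Q = [1, 2, 3, 4, 5]
  Insert 9 (step 6): P = [1, 2, 4, 5, 6, 9];  Q = [1, 2, 3, 4, 5, 6]
  Insert 8 (step 7): P = [1, 2, 4, 5, 6, 8] / [9];  Q = [1, 2, 3, 4, 5, 6] / [7]
  Insert 3 (step 8): P = [1, 2, 3, 5, 6, 8] / [4] / [9];  Q = [1, 2, 3, 4, 5, 6] / [7] / [8]
  Insert 7 (step 9): P = [1, 2, 3, 5, 6, 7] / [4, 8] / [9];  Q = [1, 2, 3, 4, 5, 6] / [7, 9] / [8]
Final shape: (6, 2, 1).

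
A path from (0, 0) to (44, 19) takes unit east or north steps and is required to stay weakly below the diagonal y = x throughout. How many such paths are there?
Number of paths = 3542450488534230

By the reflection principle (André's argument), the number of monotone paths to (44, 19) with n ≤ m that never go above y = x is C(63, 44) − C(63, 45) = 6131164307078475 − 2588713818544245 = 3542450488534230.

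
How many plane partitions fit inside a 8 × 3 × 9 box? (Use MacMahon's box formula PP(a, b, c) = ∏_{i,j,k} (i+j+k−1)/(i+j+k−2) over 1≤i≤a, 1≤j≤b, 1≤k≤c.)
PP(8, 3, 9) = 198520691512

Evaluate the triple product over i = 1..8, j = 1..3, k = 1..9. The factors are (2/1) · (3/2) · (4/3) · (5/4) · (6/5) · (7/6) · (8/7) · (9/8) · … (216 factors total). The numerators and denominators telescope so the product is an integer; carrying out the multiplication exactly gives PP(8, 3, 9) = 198520691512.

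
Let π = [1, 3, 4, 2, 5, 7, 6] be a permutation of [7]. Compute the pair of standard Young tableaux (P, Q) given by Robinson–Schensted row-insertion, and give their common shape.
P = [1, 2, 4, 5, 6] / [3, 7];  Q = [1, 2, 3, 5, 6] / [4, 7];  common shape = (5, 2)

Row-insert the values π_1, π_2, … into P one at a time, bumping the leftmost entry strictly greater than the inserted value down to the next row. The recording tableau Q records, in position (i, j), the step at which that cell was added to P.
  Insert 1 (step 1): P = [1];  Q = [1]
  Insert 3 (step 2): P = [1, 3];  Q = [1, 2]
  Insert 4 (step 3): P = [1, 3, 4];  Q = [1, 2, 3]
  Insert 2 (step 4): P = [1, 2, 4] / [3];  Q = [1, 2, 3] / [4]
  Insert 5 (step 5): P = [1, 2, 4, 5] / [3];  Q = [1, 2, 3, 5] / [4]
  Insert 7 (step 6): P = [1, 2, 4, 5, 7] / [3];  Q = [1, 2, 3, 5, 6] / [4]
  Insert 6 (step 7): P = [1, 2, 4, 5, 6] / [3, 7];  Q = [1, 2, 3, 5, 6] / [4, 7]
Final shape: (5, 2).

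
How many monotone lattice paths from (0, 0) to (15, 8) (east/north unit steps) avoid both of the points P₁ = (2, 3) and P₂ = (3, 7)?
Number of paths = 403724

Inclusion–exclusion. Total paths: C(23, 15) = 490314. Through P₁: C(5, 2)·C(18, 13) = 85680. Through P₂: C(10, 3)·C(13, 12) = 1560. Since P₁ is strictly southwest of P₂, a monotone path through both must visit P₁ then P₂; paths through both = C(5, 2)·C(5, 1)·C(13, 12) = 650. Avoid both = 490314 − 85680 − 1560 + 650 = 403724.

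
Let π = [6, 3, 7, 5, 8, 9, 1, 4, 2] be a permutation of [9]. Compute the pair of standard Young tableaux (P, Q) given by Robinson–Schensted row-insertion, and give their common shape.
P = [1, 2, 8, 9] / [3, 4] / [5, 7] / [6];  Q = [1, 3, 5, 6] / [2, 4] / [7, 8] / [9];  common shape = (4, 2, 2, 1)

Row-insert the values π_1, π_2, … into P one at a time, bumping the leftmost entry strictly greater than the inserted value down to the next row. The recording tableau Q records, in position (i, j), the step at which that cell was added to P.
  Insert 6 (step 1): P = [6];  Q = [1]
  Insert 3 (step 2): P = [3] / [6];  Q = [1] / [2]
  Insert 7 (step 3): P = [3, 7] / [6];  Q = [1, 3] / [2]
  Insert 5 (step 4): P = [3, 5] / [6, 7];  Q = [1, 3] / [2, 4]
  Insert 8 (step 5): P = [3, 5, 8] / [6, 7];  Q = [1, 3, 5] / [2, 4]
  Insert 9 (step 6): P = [3, 5, 8, 9] / [6, 7];  Q = [1, 3, 5, 6] / [2, 4]
  Insert 1 (step 7): P = [1, 5, 8, 9] / [3, 7] / [6];  Q = [1, 3, 5, 6] / [2, 4] / [7]
  Insert 4 (step 8): P = [1, 4, 8, 9] / [3, 5] / [6, 7];  Q = [1, 3, 5, 6] / [2, 4] / [7, 8]
  Insert 2 (step 9): P = [1, 2, 8, 9] / [3, 4] / [5, 7] / [6];  Q = [1, 3, 5, 6] / [2, 4] / [7, 8] / [9]
Final shape: (4, 2, 2, 1).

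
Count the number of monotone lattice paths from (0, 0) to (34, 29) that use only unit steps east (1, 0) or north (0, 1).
Number of paths = 759510004936100355

A monotone lattice path from (0, 0) to (34, 29) consists of 34 east steps and 29 north steps in some order, so it is determined by which 34 of the 63 steps are east. The count is C(63, 34) = 759510004936100355.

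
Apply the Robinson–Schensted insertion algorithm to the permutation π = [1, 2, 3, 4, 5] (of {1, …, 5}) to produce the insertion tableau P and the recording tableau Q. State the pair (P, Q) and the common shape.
P = [1, 2, 3, 4, 5];  Q = [1, 2, 3, 4, 5];  common shape = (5)

Row-insert the values π_1, π_2, … into P one at a time, bumping the leftmost entry strictly greater than the inserted value down to the next row. The recording tableau Q records, in position (i, j), the step at which that cell was added to P.
  Insert 1 (step 1): P = [1];  Q = [1]
  Insert 2 (step 2): P = [1, 2];  Q = [1, 2]
  Insert 3 (step 3): P = [1, 2, 3];  Q = [1, 2, 3]
  Insert 4 (step 4): P = [1, 2, 3, 4];  Q = [1, 2, 3, 4]
  Insert 5 (step 5): P = [1, 2, 3, 4, 5];  Q = [1, 2, 3, 4, 5]
Final shape: (5).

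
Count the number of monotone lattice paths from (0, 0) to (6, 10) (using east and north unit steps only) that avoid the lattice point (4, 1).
Number of paths = 7733

Total paths from (0, 0) to (6, 10): C(16, 6) = 8008. Paths through (4, 1): (paths (0, 0) → (4, 1)) × (paths (4, 1) → (6, 10)) = C(5, 4) · C(11, 2) = 5 · 55 = 275. Avoidance count = 8008 − 275 = 7733.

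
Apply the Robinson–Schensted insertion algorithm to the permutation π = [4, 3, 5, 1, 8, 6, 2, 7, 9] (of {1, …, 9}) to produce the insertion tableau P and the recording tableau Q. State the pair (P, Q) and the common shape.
P = [1, 2, 6, 7, 9] / [3, 5] / [4, 8];  Q = [1, 3, 5, 8, 9] / [2, 6] / [4, 7];  common shape = (5, 2, 2)

Row-insert the values π_1, π_2, … into P one at a time, bumping the leftmost entry strictly greater than the inserted value down to the next row. The recording tableau Q records, in position (i, j), the step at which that cell was added to P.
  Insert 4 (step 1): P = [4];  Q = [1]
  Insert 3 (step 2): P = [3] / [4];  Q = [1] / [2]
  Insert 5 (step 3): P = [3, 5] / [4];  Q = [1, 3] / [2]
  Insert 1 (step 4): P = [1, 5] / [3] / [4];  Q = [1, 3] / [2] / [4]
  Insert 8 (step 5): P = [1, 5, 8] / [3] / [4];  Q = [1, 3, 5] / [2] / [4]
  Insert 6 (step 6): P = [1, 5, 6] / [3, 8] / [4];  Q = [1, 3, 5] / [2, 6] / [4]
  Insert 2 (step 7): P = [1, 2, 6] / [3, 5] / [4, 8];  Q = [1, 3, 5] / [2, 6] / [4, 7]
  Insert 7 (step 8): P = [1, 2, 6, 7] / [3, 5] / [4, 8];  Q = [1, 3, 5, 8] / [2, 6] / [4, 7]
  Insert 9 (step 9): P = [1, 2, 6, 7, 9] / [3, 5] / [4, 8];  Q = [1, 3, 5, 8, 9] / [2, 6] / [4, 7]
Final shape: (5, 2, 2).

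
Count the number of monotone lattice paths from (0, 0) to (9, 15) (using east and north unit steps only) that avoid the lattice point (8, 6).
Number of paths = 1277474

Total paths from (0, 0) to (9, 15): C(24, 9) = 1307504. Paths through (8, 6): (paths (0, 0) → (8, 6)) × (paths (8, 6) → (9, 15)) = C(14, 8) · C(10, 1) = 3003 · 10 = 30030. Avoidance count = 1307504 − 30030 = 1277474.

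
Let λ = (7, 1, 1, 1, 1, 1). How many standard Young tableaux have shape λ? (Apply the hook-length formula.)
# SYT of shape (7, 1, 1, 1, 1, 1) = 462

Hook-length formula: f^λ = n! / Π hook(c), product over all cells c of the Young diagram. For λ = (7, 1, 1, 1, 1, 1), n = 12 boxes. Hook lengths by row (left-to-right, top-to-bottom): [12, 6, 5, 4, 3, 2, 1]; [5]; [4]; [3]; [2]; [1]. Product of hooks = 1036800. So f^λ = 12! / 1036800 = 479001600 / 1036800 = 462.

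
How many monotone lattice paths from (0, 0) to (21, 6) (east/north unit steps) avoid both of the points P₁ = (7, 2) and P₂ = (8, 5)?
Number of paths = 169848

Inclusion–exclusion. Total paths: C(27, 21) = 296010. Through P₁: C(9, 7)·C(18, 14) = 110160. Through P₂: C(13, 8)·C(14, 13) = 18018. Since P₁ is strictly southwest of P₂, a monotone path through both must visit P₁ then P₂; paths through both = C(9, 7)·C(4, 1)·C(14, 13) = 2016. Avoid both = 296010 − 110160 − 18018 + 2016 = 169848.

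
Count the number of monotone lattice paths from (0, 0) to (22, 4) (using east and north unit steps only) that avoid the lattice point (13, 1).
Number of paths = 11870

Total paths from (0, 0) to (22, 4): C(26, 22) = 14950. Paths through (13, 1): (paths (0, 0) → (13, 1)) × (paths (13, 1) → (22, 4)) = C(14, 13) · C(12, 9) = 14 · 220 = 3080. Avoidance count = 14950 − 3080 = 11870.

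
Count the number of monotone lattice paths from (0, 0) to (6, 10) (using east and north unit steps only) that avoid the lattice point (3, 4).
Number of paths = 5068

Total paths from (0, 0) to (6, 10): C(16, 6) = 8008. Paths through (3, 4): (paths (0, 0) → (3, 4)) × (paths (3, 4) → (6, 10)) = C(7, 3) · C(9, 3) = 35 · 84 = 2940. Avoidance count = 8008 − 2940 = 5068.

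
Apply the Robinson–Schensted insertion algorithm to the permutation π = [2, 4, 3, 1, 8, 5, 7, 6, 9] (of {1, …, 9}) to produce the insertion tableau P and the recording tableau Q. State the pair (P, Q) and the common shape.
P = [1, 3, 5, 6, 9] / [2, 7] / [4, 8];  Q = [1, 2, 5, 7, 9] / [3, 6] / [4, 8];  common shape = (5, 2, 2)

Row-insert the values π_1, π_2, … into P one at a time, bumping the leftmost entry strictly greater than the inserted value down to the next row. The recording tableau Q records, in position (i, j), the step at which that cell was added to P.
  Insert 2 (step 1): P = [2];  Q = [1]
  Insert 4 (step 2): P = [2, 4];  Q = [1, 2]
  Insert 3 (step 3): P = [2, 3] / [4];  Q = [1, 2] / [3]
  Insert 1 (step 4): P = [1, 3] / [2] / [4];  Q = [1, 2] / [3] / [4]
  Insert 8 (step 5): P = [1, 3, 8] / [2] / [4];  Q = [1, 2, 5] / [3] / [4]
  Insert 5 (step 6): P = [1, 3, 5] / [2, 8] / [4];  Q = [1, 2, 5] / [3, 6] / [4]
  Insert 7 (step 7): P = [1, 3, 5, 7] / [2, 8] / [4];  Q = [1, 2, 5, 7] / [3, 6] / [4]
  Insert 6 (step 8): P = [1, 3, 5, 6] / [2, 7] / [4, 8];  Q = [1, 2, 5, 7] / [3, 6] / [4, 8]
  Insert 9 (step 9): P = [1, 3, 5, 6, 9] / [2, 7] / [4, 8];  Q = [1, 2, 5, 7, 9] / [3, 6] / [4, 8]
Final shape: (5, 2, 2).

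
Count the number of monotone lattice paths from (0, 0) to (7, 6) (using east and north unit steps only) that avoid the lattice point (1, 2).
Number of paths = 1086

Total paths from (0, 0) to (7, 6): C(13, 7) = 1716. Paths through (1, 2): (paths (0, 0) → (1, 2)) × (paths (1, 2) → (7, 6)) = C(3, 1) · C(10, 6) = 3 · 210 = 630. Avoidance count = 1716 − 630 = 1086.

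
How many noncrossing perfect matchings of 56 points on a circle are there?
C_28 = 263747951750360

These noncrossing handshakes are counted by the Catalan number C_n = (1/(n + 1)) · C(2n, n). For n = 28: C_28 = (1/29) · C(56, 28) = 7648690600760440/29 = 263747951750360.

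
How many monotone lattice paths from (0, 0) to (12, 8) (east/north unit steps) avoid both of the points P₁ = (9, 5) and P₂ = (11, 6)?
Number of paths = 66820

Inclusion–exclusion. Total paths: C(20, 12) = 125970. Through P₁: C(14, 9)·C(6, 3) = 40040. Through P₂: C(17, 11)·C(3, 1) = 37128. Since P₁ is strictly southwest of P₂, a monotone path through both must visit P₁ then P₂; paths through both = C(14, 9)·C(3, 2)·C(3, 1) = 18018. Avoid both = 125970 − 40040 − 37128 + 18018 = 66820.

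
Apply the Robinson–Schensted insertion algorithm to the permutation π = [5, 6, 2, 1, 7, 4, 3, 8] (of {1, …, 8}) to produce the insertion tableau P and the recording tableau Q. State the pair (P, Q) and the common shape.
P = [1, 3, 7, 8] / [2, 4] / [5, 6];  Q = [1, 2, 5, 8] / [3, 6] / [4, 7];  common shape = (4, 2, 2)

Row-insert the values π_1, π_2, … into P one at a time, bumping the leftmost entry strictly greater than the inserted value down to the next row. The recording tableau Q records, in position (i, j), the step at which that cell was added to P.
  Insert 5 (step 1): P = [5];  Q = [1]
  Insert 6 (step 2): P = [5, 6];  Q = [1, 2]
  Insert 2 (step 3): P = [2, 6] / [5];  Q = [1, 2] / [3]
  Insert 1 (step 4): P = [1, 6] / [2] / [5];  Q = [1, 2] / [3] / [4]
  Insert 7 (step 5): P = [1, 6, 7] / [2] / [5];  Q = [1, 2, 5] / [3] / [4]
  Insert 4 (step 6): P = [1, 4, 7] / [2, 6] / [5];  Q = [1, 2, 5] / [3, 6] / [4]
  Insert 3 (step 7): P = [1, 3, 7] / [2, 4] / [5, 6];  Q = [1, 2, 5] / [3, 6] / [4, 7]
  Insert 8 (step 8): P = [1, 3, 7, 8] / [2, 4] / [5, 6];  Q = [1, 2, 5, 8] / [3, 6] / [4, 7]
Final shape: (4, 2, 2).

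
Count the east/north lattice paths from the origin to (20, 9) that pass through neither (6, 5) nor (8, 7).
Number of paths = 8267952

Inclusion–exclusion. Total paths: C(29, 20) = 10015005. Through P₁: C(11, 6)·C(18, 14) = 1413720. Through P₂: C(15, 8)·C(14, 12) = 585585. Since P₁ is strictly southwest of P₂, a monotone path through both must visit P₁ then P₂; paths through both = C(11, 6)·C(4, 2)·C(14, 12) = 252252. Avoid both = 10015005 − 1413720 − 585585 + 252252 = 8267952.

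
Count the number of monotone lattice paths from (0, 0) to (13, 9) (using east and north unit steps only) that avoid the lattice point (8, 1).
Number of paths = 485837

Total paths from (0, 0) to (13, 9): C(22, 13) = 497420. Paths through (8, 1): (paths (0, 0) → (8, 1)) × (paths (8, 1) → (13, 9)) = C(9, 8) · C(13, 5) = 9 · 1287 = 11583. Avoidance count = 497420 − 11583 = 485837.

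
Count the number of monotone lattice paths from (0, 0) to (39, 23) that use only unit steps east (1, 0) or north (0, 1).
Number of paths = 59678358445158600

A monotone lattice path from (0, 0) to (39, 23) consists of 39 east steps and 23 north steps in some order, so it is determined by which 39 of the 62 steps are east. The count is C(62, 39) = 59678358445158600.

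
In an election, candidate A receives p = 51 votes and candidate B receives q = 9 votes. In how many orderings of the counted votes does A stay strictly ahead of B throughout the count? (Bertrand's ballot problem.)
Strict-lead orderings = 10348199862

Total orderings of the 60 votes with 51 for A: C(60, 51) = 14783142660. By the Bertrand ballot formula (Cycle Lemma / reflection principle), the number of orderings in which A is strictly ahead of B throughout is (p − q)/(p + q) · C(p + q, p) = (51 − 9)/(51 + 9) · 14783142660 = 10348199862.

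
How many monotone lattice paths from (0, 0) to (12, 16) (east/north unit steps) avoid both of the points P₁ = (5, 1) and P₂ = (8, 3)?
Number of paths = 29148591

Inclusion–exclusion. Total paths: C(28, 12) = 30421755. Through P₁: C(6, 5)·C(22, 7) = 1023264. Through P₂: C(11, 8)·C(17, 4) = 392700. Since P₁ is strictly southwest of P₂, a monotone path through both must visit P₁ then P₂; paths through both = C(6, 5)·C(5, 3)·C(17, 4) = 142800. Avoid both = 30421755 − 1023264 − 392700 + 142800 = 29148591.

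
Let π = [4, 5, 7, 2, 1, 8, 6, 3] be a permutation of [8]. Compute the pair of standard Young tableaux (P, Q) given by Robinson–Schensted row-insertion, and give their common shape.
P = [1, 3, 6, 8] / [2, 5] / [4, 7];  Q = [1, 2, 3, 6] / [4, 7] / [5, 8];  common shape = (4, 2, 2)

Row-insert the values π_1, π_2, … into P one at a time, bumping the leftmost entry strictly greater than the inserted value down to the next row. The recording tableau Q records, in position (i, j), the step at which that cell was added to P.
  Insert 4 (step 1): P = [4];  Q = [1]
  Insert 5 (step 2): P = [4, 5];  Q = [1, 2]
  Insert 7 (step 3): P = [4, 5, 7];  Q = [1, 2, 3]
  Insert 2 (step 4): P = [2, 5, 7] / [4];  Q = [1, 2, 3] / [4]
  Insert 1 (step 5): P = [1, 5, 7] / [2] / [4];  Q = [1, 2, 3] / [4] / [5]
  Insert 8 (step 6): P = [1, 5, 7, 8] / [2] / [4];  Q = [1, 2, 3, 6] / [4] / [5]
  Insert 6 (step 7): P = [1, 5, 6, 8] / [2, 7] / [4];  Q = [1, 2, 3, 6] / [4, 7] / [5]
  Insert 3 (step 8): P = [1, 3, 6, 8] / [2, 5] / [4, 7];  Q = [1, 2, 3, 6] / [4, 7] / [5, 8]
Final shape: (4, 2, 2).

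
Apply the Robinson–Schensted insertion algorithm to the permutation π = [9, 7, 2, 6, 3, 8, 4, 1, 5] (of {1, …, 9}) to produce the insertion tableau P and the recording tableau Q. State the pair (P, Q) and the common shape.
P = [1, 3, 4, 5] / [2, 8] / [6] / [7] / [9];  Q = [1, 4, 6, 9] / [2, 7] / [3] / [5] / [8];  common shape = (4, 2, 1, 1, 1)

Row-insert the values π_1, π_2, … into P one at a time, bumping the leftmost entry strictly greater than the inserted value down to the next row. The recording tableau Q records, in position (i, j), the step at which that cell was added to P.
  Insert 9 (step 1): P = [9];  Q = [1]
  Insert 7 (step 2): P = [7] / [9];  Q = [1] / [2]
  Insert 2 (step 3): P = [2] / [7] / [9];  Q = [1] / [2] / [3]
  Insert 6 (step 4): P = [2, 6] / [7] / [9];  Q = [1, 4] / [2] / [3]
  Insert 3 (step 5): P = [2, 3] / [6] / [7] / [9];  Q = [1, 4] / [2] / [3] / [5]
  Insert 8 (step 6): P = [2, 3, 8] / [6] / [7] / [9];  Q = [1, 4, 6] / [2] / [3] / [5]
  Insert 4 (step 7): P = [2, 3, 4] / [6, 8] / [7] / [9];  Q = [1, 4, 6] / [2, 7] / [3] / [5]
  Insert 1 (step 8): P = [1, 3, 4] / [2, 8] / [6] / [7] / [9];  Q = [1, 4, 6] / [2, 7] / [3] / [5] / [8]
  Insert 5 (step 9): P = [1, 3, 4, 5] / [2, 8] / [6] / [7] / [9];  Q = [1, 4, 6, 9] / [2, 7] / [3] / [5] / [8]
Final shape: (4, 2, 1, 1, 1).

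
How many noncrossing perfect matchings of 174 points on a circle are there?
C_87 = 16435314834665426797069144960762886143367590394940

These noncrossing handshakes are counted by the Catalan number C_n = (1/(n + 1)) · C(2n, n). For n = 87: C_87 = (1/88) · C(174, 87) = 1446307705450557558142084756547133980616347954754720/88 = 16435314834665426797069144960762886143367590394940.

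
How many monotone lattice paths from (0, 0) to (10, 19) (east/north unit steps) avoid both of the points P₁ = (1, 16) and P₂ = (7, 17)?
Number of paths = 16566420

Inclusion–exclusion. Total paths: C(29, 10) = 20030010. Through P₁: C(17, 1)·C(12, 9) = 3740. Through P₂: C(24, 7)·C(5, 3) = 3461040. Since P₁ is strictly southwest of P₂, a monotone path through both must visit P₁ then P₂; paths through both = C(17, 1)·C(7, 6)·C(5, 3) = 1190. Avoid both = 20030010 − 3740 − 3461040 + 1190 = 16566420.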